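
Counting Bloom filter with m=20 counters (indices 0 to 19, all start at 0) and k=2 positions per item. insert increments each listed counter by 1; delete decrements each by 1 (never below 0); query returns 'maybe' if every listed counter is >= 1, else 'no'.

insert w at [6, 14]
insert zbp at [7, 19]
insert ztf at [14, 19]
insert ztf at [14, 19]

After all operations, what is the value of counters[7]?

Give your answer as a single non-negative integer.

Step 1: insert w at [6, 14] -> counters=[0,0,0,0,0,0,1,0,0,0,0,0,0,0,1,0,0,0,0,0]
Step 2: insert zbp at [7, 19] -> counters=[0,0,0,0,0,0,1,1,0,0,0,0,0,0,1,0,0,0,0,1]
Step 3: insert ztf at [14, 19] -> counters=[0,0,0,0,0,0,1,1,0,0,0,0,0,0,2,0,0,0,0,2]
Step 4: insert ztf at [14, 19] -> counters=[0,0,0,0,0,0,1,1,0,0,0,0,0,0,3,0,0,0,0,3]
Final counters=[0,0,0,0,0,0,1,1,0,0,0,0,0,0,3,0,0,0,0,3] -> counters[7]=1

Answer: 1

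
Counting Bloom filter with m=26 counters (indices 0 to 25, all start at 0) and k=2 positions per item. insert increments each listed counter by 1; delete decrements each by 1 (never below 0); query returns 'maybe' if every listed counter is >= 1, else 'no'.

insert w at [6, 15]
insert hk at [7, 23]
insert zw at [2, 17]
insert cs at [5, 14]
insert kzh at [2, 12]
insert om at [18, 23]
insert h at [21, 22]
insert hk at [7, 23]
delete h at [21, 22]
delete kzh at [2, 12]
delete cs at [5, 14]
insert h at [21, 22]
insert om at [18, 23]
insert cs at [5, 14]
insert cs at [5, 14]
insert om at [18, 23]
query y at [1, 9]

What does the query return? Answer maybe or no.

Answer: no

Derivation:
Step 1: insert w at [6, 15] -> counters=[0,0,0,0,0,0,1,0,0,0,0,0,0,0,0,1,0,0,0,0,0,0,0,0,0,0]
Step 2: insert hk at [7, 23] -> counters=[0,0,0,0,0,0,1,1,0,0,0,0,0,0,0,1,0,0,0,0,0,0,0,1,0,0]
Step 3: insert zw at [2, 17] -> counters=[0,0,1,0,0,0,1,1,0,0,0,0,0,0,0,1,0,1,0,0,0,0,0,1,0,0]
Step 4: insert cs at [5, 14] -> counters=[0,0,1,0,0,1,1,1,0,0,0,0,0,0,1,1,0,1,0,0,0,0,0,1,0,0]
Step 5: insert kzh at [2, 12] -> counters=[0,0,2,0,0,1,1,1,0,0,0,0,1,0,1,1,0,1,0,0,0,0,0,1,0,0]
Step 6: insert om at [18, 23] -> counters=[0,0,2,0,0,1,1,1,0,0,0,0,1,0,1,1,0,1,1,0,0,0,0,2,0,0]
Step 7: insert h at [21, 22] -> counters=[0,0,2,0,0,1,1,1,0,0,0,0,1,0,1,1,0,1,1,0,0,1,1,2,0,0]
Step 8: insert hk at [7, 23] -> counters=[0,0,2,0,0,1,1,2,0,0,0,0,1,0,1,1,0,1,1,0,0,1,1,3,0,0]
Step 9: delete h at [21, 22] -> counters=[0,0,2,0,0,1,1,2,0,0,0,0,1,0,1,1,0,1,1,0,0,0,0,3,0,0]
Step 10: delete kzh at [2, 12] -> counters=[0,0,1,0,0,1,1,2,0,0,0,0,0,0,1,1,0,1,1,0,0,0,0,3,0,0]
Step 11: delete cs at [5, 14] -> counters=[0,0,1,0,0,0,1,2,0,0,0,0,0,0,0,1,0,1,1,0,0,0,0,3,0,0]
Step 12: insert h at [21, 22] -> counters=[0,0,1,0,0,0,1,2,0,0,0,0,0,0,0,1,0,1,1,0,0,1,1,3,0,0]
Step 13: insert om at [18, 23] -> counters=[0,0,1,0,0,0,1,2,0,0,0,0,0,0,0,1,0,1,2,0,0,1,1,4,0,0]
Step 14: insert cs at [5, 14] -> counters=[0,0,1,0,0,1,1,2,0,0,0,0,0,0,1,1,0,1,2,0,0,1,1,4,0,0]
Step 15: insert cs at [5, 14] -> counters=[0,0,1,0,0,2,1,2,0,0,0,0,0,0,2,1,0,1,2,0,0,1,1,4,0,0]
Step 16: insert om at [18, 23] -> counters=[0,0,1,0,0,2,1,2,0,0,0,0,0,0,2,1,0,1,3,0,0,1,1,5,0,0]
Query y: check counters[1]=0 counters[9]=0 -> no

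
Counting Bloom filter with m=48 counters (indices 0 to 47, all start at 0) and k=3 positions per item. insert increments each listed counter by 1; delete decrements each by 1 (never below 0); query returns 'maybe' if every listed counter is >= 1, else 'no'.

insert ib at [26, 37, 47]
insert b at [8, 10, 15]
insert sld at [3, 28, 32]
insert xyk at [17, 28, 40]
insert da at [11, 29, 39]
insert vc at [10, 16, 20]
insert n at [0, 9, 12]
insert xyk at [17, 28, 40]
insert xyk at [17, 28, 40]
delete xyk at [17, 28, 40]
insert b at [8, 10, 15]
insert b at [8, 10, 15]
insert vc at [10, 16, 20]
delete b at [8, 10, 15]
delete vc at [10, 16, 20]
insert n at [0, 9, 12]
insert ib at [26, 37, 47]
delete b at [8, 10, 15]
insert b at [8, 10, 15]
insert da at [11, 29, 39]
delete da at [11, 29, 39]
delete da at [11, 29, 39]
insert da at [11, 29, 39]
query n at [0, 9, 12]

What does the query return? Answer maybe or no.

Step 1: insert ib at [26, 37, 47] -> counters=[0,0,0,0,0,0,0,0,0,0,0,0,0,0,0,0,0,0,0,0,0,0,0,0,0,0,1,0,0,0,0,0,0,0,0,0,0,1,0,0,0,0,0,0,0,0,0,1]
Step 2: insert b at [8, 10, 15] -> counters=[0,0,0,0,0,0,0,0,1,0,1,0,0,0,0,1,0,0,0,0,0,0,0,0,0,0,1,0,0,0,0,0,0,0,0,0,0,1,0,0,0,0,0,0,0,0,0,1]
Step 3: insert sld at [3, 28, 32] -> counters=[0,0,0,1,0,0,0,0,1,0,1,0,0,0,0,1,0,0,0,0,0,0,0,0,0,0,1,0,1,0,0,0,1,0,0,0,0,1,0,0,0,0,0,0,0,0,0,1]
Step 4: insert xyk at [17, 28, 40] -> counters=[0,0,0,1,0,0,0,0,1,0,1,0,0,0,0,1,0,1,0,0,0,0,0,0,0,0,1,0,2,0,0,0,1,0,0,0,0,1,0,0,1,0,0,0,0,0,0,1]
Step 5: insert da at [11, 29, 39] -> counters=[0,0,0,1,0,0,0,0,1,0,1,1,0,0,0,1,0,1,0,0,0,0,0,0,0,0,1,0,2,1,0,0,1,0,0,0,0,1,0,1,1,0,0,0,0,0,0,1]
Step 6: insert vc at [10, 16, 20] -> counters=[0,0,0,1,0,0,0,0,1,0,2,1,0,0,0,1,1,1,0,0,1,0,0,0,0,0,1,0,2,1,0,0,1,0,0,0,0,1,0,1,1,0,0,0,0,0,0,1]
Step 7: insert n at [0, 9, 12] -> counters=[1,0,0,1,0,0,0,0,1,1,2,1,1,0,0,1,1,1,0,0,1,0,0,0,0,0,1,0,2,1,0,0,1,0,0,0,0,1,0,1,1,0,0,0,0,0,0,1]
Step 8: insert xyk at [17, 28, 40] -> counters=[1,0,0,1,0,0,0,0,1,1,2,1,1,0,0,1,1,2,0,0,1,0,0,0,0,0,1,0,3,1,0,0,1,0,0,0,0,1,0,1,2,0,0,0,0,0,0,1]
Step 9: insert xyk at [17, 28, 40] -> counters=[1,0,0,1,0,0,0,0,1,1,2,1,1,0,0,1,1,3,0,0,1,0,0,0,0,0,1,0,4,1,0,0,1,0,0,0,0,1,0,1,3,0,0,0,0,0,0,1]
Step 10: delete xyk at [17, 28, 40] -> counters=[1,0,0,1,0,0,0,0,1,1,2,1,1,0,0,1,1,2,0,0,1,0,0,0,0,0,1,0,3,1,0,0,1,0,0,0,0,1,0,1,2,0,0,0,0,0,0,1]
Step 11: insert b at [8, 10, 15] -> counters=[1,0,0,1,0,0,0,0,2,1,3,1,1,0,0,2,1,2,0,0,1,0,0,0,0,0,1,0,3,1,0,0,1,0,0,0,0,1,0,1,2,0,0,0,0,0,0,1]
Step 12: insert b at [8, 10, 15] -> counters=[1,0,0,1,0,0,0,0,3,1,4,1,1,0,0,3,1,2,0,0,1,0,0,0,0,0,1,0,3,1,0,0,1,0,0,0,0,1,0,1,2,0,0,0,0,0,0,1]
Step 13: insert vc at [10, 16, 20] -> counters=[1,0,0,1,0,0,0,0,3,1,5,1,1,0,0,3,2,2,0,0,2,0,0,0,0,0,1,0,3,1,0,0,1,0,0,0,0,1,0,1,2,0,0,0,0,0,0,1]
Step 14: delete b at [8, 10, 15] -> counters=[1,0,0,1,0,0,0,0,2,1,4,1,1,0,0,2,2,2,0,0,2,0,0,0,0,0,1,0,3,1,0,0,1,0,0,0,0,1,0,1,2,0,0,0,0,0,0,1]
Step 15: delete vc at [10, 16, 20] -> counters=[1,0,0,1,0,0,0,0,2,1,3,1,1,0,0,2,1,2,0,0,1,0,0,0,0,0,1,0,3,1,0,0,1,0,0,0,0,1,0,1,2,0,0,0,0,0,0,1]
Step 16: insert n at [0, 9, 12] -> counters=[2,0,0,1,0,0,0,0,2,2,3,1,2,0,0,2,1,2,0,0,1,0,0,0,0,0,1,0,3,1,0,0,1,0,0,0,0,1,0,1,2,0,0,0,0,0,0,1]
Step 17: insert ib at [26, 37, 47] -> counters=[2,0,0,1,0,0,0,0,2,2,3,1,2,0,0,2,1,2,0,0,1,0,0,0,0,0,2,0,3,1,0,0,1,0,0,0,0,2,0,1,2,0,0,0,0,0,0,2]
Step 18: delete b at [8, 10, 15] -> counters=[2,0,0,1,0,0,0,0,1,2,2,1,2,0,0,1,1,2,0,0,1,0,0,0,0,0,2,0,3,1,0,0,1,0,0,0,0,2,0,1,2,0,0,0,0,0,0,2]
Step 19: insert b at [8, 10, 15] -> counters=[2,0,0,1,0,0,0,0,2,2,3,1,2,0,0,2,1,2,0,0,1,0,0,0,0,0,2,0,3,1,0,0,1,0,0,0,0,2,0,1,2,0,0,0,0,0,0,2]
Step 20: insert da at [11, 29, 39] -> counters=[2,0,0,1,0,0,0,0,2,2,3,2,2,0,0,2,1,2,0,0,1,0,0,0,0,0,2,0,3,2,0,0,1,0,0,0,0,2,0,2,2,0,0,0,0,0,0,2]
Step 21: delete da at [11, 29, 39] -> counters=[2,0,0,1,0,0,0,0,2,2,3,1,2,0,0,2,1,2,0,0,1,0,0,0,0,0,2,0,3,1,0,0,1,0,0,0,0,2,0,1,2,0,0,0,0,0,0,2]
Step 22: delete da at [11, 29, 39] -> counters=[2,0,0,1,0,0,0,0,2,2,3,0,2,0,0,2,1,2,0,0,1,0,0,0,0,0,2,0,3,0,0,0,1,0,0,0,0,2,0,0,2,0,0,0,0,0,0,2]
Step 23: insert da at [11, 29, 39] -> counters=[2,0,0,1,0,0,0,0,2,2,3,1,2,0,0,2,1,2,0,0,1,0,0,0,0,0,2,0,3,1,0,0,1,0,0,0,0,2,0,1,2,0,0,0,0,0,0,2]
Query n: check counters[0]=2 counters[9]=2 counters[12]=2 -> maybe

Answer: maybe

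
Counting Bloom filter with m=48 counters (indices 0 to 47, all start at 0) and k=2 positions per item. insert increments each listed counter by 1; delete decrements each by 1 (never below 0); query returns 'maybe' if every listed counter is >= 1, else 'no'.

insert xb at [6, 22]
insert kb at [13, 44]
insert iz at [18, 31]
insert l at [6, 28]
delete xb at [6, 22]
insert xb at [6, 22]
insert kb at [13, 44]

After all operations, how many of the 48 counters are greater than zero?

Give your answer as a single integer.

Step 1: insert xb at [6, 22] -> counters=[0,0,0,0,0,0,1,0,0,0,0,0,0,0,0,0,0,0,0,0,0,0,1,0,0,0,0,0,0,0,0,0,0,0,0,0,0,0,0,0,0,0,0,0,0,0,0,0]
Step 2: insert kb at [13, 44] -> counters=[0,0,0,0,0,0,1,0,0,0,0,0,0,1,0,0,0,0,0,0,0,0,1,0,0,0,0,0,0,0,0,0,0,0,0,0,0,0,0,0,0,0,0,0,1,0,0,0]
Step 3: insert iz at [18, 31] -> counters=[0,0,0,0,0,0,1,0,0,0,0,0,0,1,0,0,0,0,1,0,0,0,1,0,0,0,0,0,0,0,0,1,0,0,0,0,0,0,0,0,0,0,0,0,1,0,0,0]
Step 4: insert l at [6, 28] -> counters=[0,0,0,0,0,0,2,0,0,0,0,0,0,1,0,0,0,0,1,0,0,0,1,0,0,0,0,0,1,0,0,1,0,0,0,0,0,0,0,0,0,0,0,0,1,0,0,0]
Step 5: delete xb at [6, 22] -> counters=[0,0,0,0,0,0,1,0,0,0,0,0,0,1,0,0,0,0,1,0,0,0,0,0,0,0,0,0,1,0,0,1,0,0,0,0,0,0,0,0,0,0,0,0,1,0,0,0]
Step 6: insert xb at [6, 22] -> counters=[0,0,0,0,0,0,2,0,0,0,0,0,0,1,0,0,0,0,1,0,0,0,1,0,0,0,0,0,1,0,0,1,0,0,0,0,0,0,0,0,0,0,0,0,1,0,0,0]
Step 7: insert kb at [13, 44] -> counters=[0,0,0,0,0,0,2,0,0,0,0,0,0,2,0,0,0,0,1,0,0,0,1,0,0,0,0,0,1,0,0,1,0,0,0,0,0,0,0,0,0,0,0,0,2,0,0,0]
Final counters=[0,0,0,0,0,0,2,0,0,0,0,0,0,2,0,0,0,0,1,0,0,0,1,0,0,0,0,0,1,0,0,1,0,0,0,0,0,0,0,0,0,0,0,0,2,0,0,0] -> 7 nonzero

Answer: 7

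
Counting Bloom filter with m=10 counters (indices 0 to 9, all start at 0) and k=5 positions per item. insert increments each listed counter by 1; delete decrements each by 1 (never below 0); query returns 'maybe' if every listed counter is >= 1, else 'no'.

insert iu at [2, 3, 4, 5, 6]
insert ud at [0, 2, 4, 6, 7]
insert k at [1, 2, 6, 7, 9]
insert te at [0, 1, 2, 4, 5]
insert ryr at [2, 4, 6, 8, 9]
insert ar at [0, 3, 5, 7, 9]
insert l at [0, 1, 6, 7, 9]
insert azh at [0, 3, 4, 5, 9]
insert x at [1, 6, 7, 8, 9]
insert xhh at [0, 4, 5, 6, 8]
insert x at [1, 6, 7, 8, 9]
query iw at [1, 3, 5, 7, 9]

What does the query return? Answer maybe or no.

Step 1: insert iu at [2, 3, 4, 5, 6] -> counters=[0,0,1,1,1,1,1,0,0,0]
Step 2: insert ud at [0, 2, 4, 6, 7] -> counters=[1,0,2,1,2,1,2,1,0,0]
Step 3: insert k at [1, 2, 6, 7, 9] -> counters=[1,1,3,1,2,1,3,2,0,1]
Step 4: insert te at [0, 1, 2, 4, 5] -> counters=[2,2,4,1,3,2,3,2,0,1]
Step 5: insert ryr at [2, 4, 6, 8, 9] -> counters=[2,2,5,1,4,2,4,2,1,2]
Step 6: insert ar at [0, 3, 5, 7, 9] -> counters=[3,2,5,2,4,3,4,3,1,3]
Step 7: insert l at [0, 1, 6, 7, 9] -> counters=[4,3,5,2,4,3,5,4,1,4]
Step 8: insert azh at [0, 3, 4, 5, 9] -> counters=[5,3,5,3,5,4,5,4,1,5]
Step 9: insert x at [1, 6, 7, 8, 9] -> counters=[5,4,5,3,5,4,6,5,2,6]
Step 10: insert xhh at [0, 4, 5, 6, 8] -> counters=[6,4,5,3,6,5,7,5,3,6]
Step 11: insert x at [1, 6, 7, 8, 9] -> counters=[6,5,5,3,6,5,8,6,4,7]
Query iw: check counters[1]=5 counters[3]=3 counters[5]=5 counters[7]=6 counters[9]=7 -> maybe

Answer: maybe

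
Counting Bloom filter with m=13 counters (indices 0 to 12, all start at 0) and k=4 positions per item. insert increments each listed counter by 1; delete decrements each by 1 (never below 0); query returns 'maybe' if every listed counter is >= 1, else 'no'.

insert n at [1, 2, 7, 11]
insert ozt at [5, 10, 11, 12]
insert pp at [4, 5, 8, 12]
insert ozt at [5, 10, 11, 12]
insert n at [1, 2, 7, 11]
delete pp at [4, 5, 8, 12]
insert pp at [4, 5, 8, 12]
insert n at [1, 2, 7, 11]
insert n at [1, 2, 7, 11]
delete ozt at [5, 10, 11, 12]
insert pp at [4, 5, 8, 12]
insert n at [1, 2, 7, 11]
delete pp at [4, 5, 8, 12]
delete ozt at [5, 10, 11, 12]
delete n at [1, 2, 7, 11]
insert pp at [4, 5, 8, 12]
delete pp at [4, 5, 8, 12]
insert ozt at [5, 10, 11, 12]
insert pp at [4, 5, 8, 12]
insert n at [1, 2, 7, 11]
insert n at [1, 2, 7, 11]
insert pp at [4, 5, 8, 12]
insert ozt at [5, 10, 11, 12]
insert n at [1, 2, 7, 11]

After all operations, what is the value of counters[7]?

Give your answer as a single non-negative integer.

Answer: 7

Derivation:
Step 1: insert n at [1, 2, 7, 11] -> counters=[0,1,1,0,0,0,0,1,0,0,0,1,0]
Step 2: insert ozt at [5, 10, 11, 12] -> counters=[0,1,1,0,0,1,0,1,0,0,1,2,1]
Step 3: insert pp at [4, 5, 8, 12] -> counters=[0,1,1,0,1,2,0,1,1,0,1,2,2]
Step 4: insert ozt at [5, 10, 11, 12] -> counters=[0,1,1,0,1,3,0,1,1,0,2,3,3]
Step 5: insert n at [1, 2, 7, 11] -> counters=[0,2,2,0,1,3,0,2,1,0,2,4,3]
Step 6: delete pp at [4, 5, 8, 12] -> counters=[0,2,2,0,0,2,0,2,0,0,2,4,2]
Step 7: insert pp at [4, 5, 8, 12] -> counters=[0,2,2,0,1,3,0,2,1,0,2,4,3]
Step 8: insert n at [1, 2, 7, 11] -> counters=[0,3,3,0,1,3,0,3,1,0,2,5,3]
Step 9: insert n at [1, 2, 7, 11] -> counters=[0,4,4,0,1,3,0,4,1,0,2,6,3]
Step 10: delete ozt at [5, 10, 11, 12] -> counters=[0,4,4,0,1,2,0,4,1,0,1,5,2]
Step 11: insert pp at [4, 5, 8, 12] -> counters=[0,4,4,0,2,3,0,4,2,0,1,5,3]
Step 12: insert n at [1, 2, 7, 11] -> counters=[0,5,5,0,2,3,0,5,2,0,1,6,3]
Step 13: delete pp at [4, 5, 8, 12] -> counters=[0,5,5,0,1,2,0,5,1,0,1,6,2]
Step 14: delete ozt at [5, 10, 11, 12] -> counters=[0,5,5,0,1,1,0,5,1,0,0,5,1]
Step 15: delete n at [1, 2, 7, 11] -> counters=[0,4,4,0,1,1,0,4,1,0,0,4,1]
Step 16: insert pp at [4, 5, 8, 12] -> counters=[0,4,4,0,2,2,0,4,2,0,0,4,2]
Step 17: delete pp at [4, 5, 8, 12] -> counters=[0,4,4,0,1,1,0,4,1,0,0,4,1]
Step 18: insert ozt at [5, 10, 11, 12] -> counters=[0,4,4,0,1,2,0,4,1,0,1,5,2]
Step 19: insert pp at [4, 5, 8, 12] -> counters=[0,4,4,0,2,3,0,4,2,0,1,5,3]
Step 20: insert n at [1, 2, 7, 11] -> counters=[0,5,5,0,2,3,0,5,2,0,1,6,3]
Step 21: insert n at [1, 2, 7, 11] -> counters=[0,6,6,0,2,3,0,6,2,0,1,7,3]
Step 22: insert pp at [4, 5, 8, 12] -> counters=[0,6,6,0,3,4,0,6,3,0,1,7,4]
Step 23: insert ozt at [5, 10, 11, 12] -> counters=[0,6,6,0,3,5,0,6,3,0,2,8,5]
Step 24: insert n at [1, 2, 7, 11] -> counters=[0,7,7,0,3,5,0,7,3,0,2,9,5]
Final counters=[0,7,7,0,3,5,0,7,3,0,2,9,5] -> counters[7]=7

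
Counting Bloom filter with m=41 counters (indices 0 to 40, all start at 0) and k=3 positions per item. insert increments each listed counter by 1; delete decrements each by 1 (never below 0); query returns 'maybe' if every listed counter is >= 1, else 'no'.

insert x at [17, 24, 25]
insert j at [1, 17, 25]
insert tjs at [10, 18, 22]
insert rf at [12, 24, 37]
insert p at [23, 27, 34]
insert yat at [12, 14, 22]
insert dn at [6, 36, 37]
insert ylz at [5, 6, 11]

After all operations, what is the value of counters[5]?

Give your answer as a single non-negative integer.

Step 1: insert x at [17, 24, 25] -> counters=[0,0,0,0,0,0,0,0,0,0,0,0,0,0,0,0,0,1,0,0,0,0,0,0,1,1,0,0,0,0,0,0,0,0,0,0,0,0,0,0,0]
Step 2: insert j at [1, 17, 25] -> counters=[0,1,0,0,0,0,0,0,0,0,0,0,0,0,0,0,0,2,0,0,0,0,0,0,1,2,0,0,0,0,0,0,0,0,0,0,0,0,0,0,0]
Step 3: insert tjs at [10, 18, 22] -> counters=[0,1,0,0,0,0,0,0,0,0,1,0,0,0,0,0,0,2,1,0,0,0,1,0,1,2,0,0,0,0,0,0,0,0,0,0,0,0,0,0,0]
Step 4: insert rf at [12, 24, 37] -> counters=[0,1,0,0,0,0,0,0,0,0,1,0,1,0,0,0,0,2,1,0,0,0,1,0,2,2,0,0,0,0,0,0,0,0,0,0,0,1,0,0,0]
Step 5: insert p at [23, 27, 34] -> counters=[0,1,0,0,0,0,0,0,0,0,1,0,1,0,0,0,0,2,1,0,0,0,1,1,2,2,0,1,0,0,0,0,0,0,1,0,0,1,0,0,0]
Step 6: insert yat at [12, 14, 22] -> counters=[0,1,0,0,0,0,0,0,0,0,1,0,2,0,1,0,0,2,1,0,0,0,2,1,2,2,0,1,0,0,0,0,0,0,1,0,0,1,0,0,0]
Step 7: insert dn at [6, 36, 37] -> counters=[0,1,0,0,0,0,1,0,0,0,1,0,2,0,1,0,0,2,1,0,0,0,2,1,2,2,0,1,0,0,0,0,0,0,1,0,1,2,0,0,0]
Step 8: insert ylz at [5, 6, 11] -> counters=[0,1,0,0,0,1,2,0,0,0,1,1,2,0,1,0,0,2,1,0,0,0,2,1,2,2,0,1,0,0,0,0,0,0,1,0,1,2,0,0,0]
Final counters=[0,1,0,0,0,1,2,0,0,0,1,1,2,0,1,0,0,2,1,0,0,0,2,1,2,2,0,1,0,0,0,0,0,0,1,0,1,2,0,0,0] -> counters[5]=1

Answer: 1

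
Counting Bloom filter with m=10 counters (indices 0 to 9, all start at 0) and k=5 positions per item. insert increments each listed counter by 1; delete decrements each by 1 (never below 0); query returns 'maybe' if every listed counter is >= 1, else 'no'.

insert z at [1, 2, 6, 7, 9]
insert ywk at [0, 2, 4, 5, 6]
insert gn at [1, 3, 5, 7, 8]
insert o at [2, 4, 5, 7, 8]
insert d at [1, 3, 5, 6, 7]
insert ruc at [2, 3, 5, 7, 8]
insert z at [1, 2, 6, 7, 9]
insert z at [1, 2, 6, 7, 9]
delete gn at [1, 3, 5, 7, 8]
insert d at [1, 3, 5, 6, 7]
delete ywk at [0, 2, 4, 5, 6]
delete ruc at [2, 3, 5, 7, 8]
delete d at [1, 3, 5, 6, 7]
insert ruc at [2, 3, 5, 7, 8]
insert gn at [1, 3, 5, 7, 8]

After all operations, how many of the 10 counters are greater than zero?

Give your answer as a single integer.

Step 1: insert z at [1, 2, 6, 7, 9] -> counters=[0,1,1,0,0,0,1,1,0,1]
Step 2: insert ywk at [0, 2, 4, 5, 6] -> counters=[1,1,2,0,1,1,2,1,0,1]
Step 3: insert gn at [1, 3, 5, 7, 8] -> counters=[1,2,2,1,1,2,2,2,1,1]
Step 4: insert o at [2, 4, 5, 7, 8] -> counters=[1,2,3,1,2,3,2,3,2,1]
Step 5: insert d at [1, 3, 5, 6, 7] -> counters=[1,3,3,2,2,4,3,4,2,1]
Step 6: insert ruc at [2, 3, 5, 7, 8] -> counters=[1,3,4,3,2,5,3,5,3,1]
Step 7: insert z at [1, 2, 6, 7, 9] -> counters=[1,4,5,3,2,5,4,6,3,2]
Step 8: insert z at [1, 2, 6, 7, 9] -> counters=[1,5,6,3,2,5,5,7,3,3]
Step 9: delete gn at [1, 3, 5, 7, 8] -> counters=[1,4,6,2,2,4,5,6,2,3]
Step 10: insert d at [1, 3, 5, 6, 7] -> counters=[1,5,6,3,2,5,6,7,2,3]
Step 11: delete ywk at [0, 2, 4, 5, 6] -> counters=[0,5,5,3,1,4,5,7,2,3]
Step 12: delete ruc at [2, 3, 5, 7, 8] -> counters=[0,5,4,2,1,3,5,6,1,3]
Step 13: delete d at [1, 3, 5, 6, 7] -> counters=[0,4,4,1,1,2,4,5,1,3]
Step 14: insert ruc at [2, 3, 5, 7, 8] -> counters=[0,4,5,2,1,3,4,6,2,3]
Step 15: insert gn at [1, 3, 5, 7, 8] -> counters=[0,5,5,3,1,4,4,7,3,3]
Final counters=[0,5,5,3,1,4,4,7,3,3] -> 9 nonzero

Answer: 9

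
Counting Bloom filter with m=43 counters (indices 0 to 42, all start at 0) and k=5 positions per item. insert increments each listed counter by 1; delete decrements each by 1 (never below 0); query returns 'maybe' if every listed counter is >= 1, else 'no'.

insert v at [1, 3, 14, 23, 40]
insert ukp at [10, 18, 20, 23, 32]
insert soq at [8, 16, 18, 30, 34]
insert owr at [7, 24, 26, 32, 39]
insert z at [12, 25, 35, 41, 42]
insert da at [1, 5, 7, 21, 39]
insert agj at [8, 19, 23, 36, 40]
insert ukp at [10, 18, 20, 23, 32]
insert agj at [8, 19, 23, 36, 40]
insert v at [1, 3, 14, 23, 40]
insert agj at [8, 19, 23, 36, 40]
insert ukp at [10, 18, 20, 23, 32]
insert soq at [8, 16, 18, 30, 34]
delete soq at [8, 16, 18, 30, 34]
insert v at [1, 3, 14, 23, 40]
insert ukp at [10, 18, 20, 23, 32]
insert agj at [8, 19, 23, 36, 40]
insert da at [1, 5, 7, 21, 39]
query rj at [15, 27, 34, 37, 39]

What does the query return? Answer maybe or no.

Answer: no

Derivation:
Step 1: insert v at [1, 3, 14, 23, 40] -> counters=[0,1,0,1,0,0,0,0,0,0,0,0,0,0,1,0,0,0,0,0,0,0,0,1,0,0,0,0,0,0,0,0,0,0,0,0,0,0,0,0,1,0,0]
Step 2: insert ukp at [10, 18, 20, 23, 32] -> counters=[0,1,0,1,0,0,0,0,0,0,1,0,0,0,1,0,0,0,1,0,1,0,0,2,0,0,0,0,0,0,0,0,1,0,0,0,0,0,0,0,1,0,0]
Step 3: insert soq at [8, 16, 18, 30, 34] -> counters=[0,1,0,1,0,0,0,0,1,0,1,0,0,0,1,0,1,0,2,0,1,0,0,2,0,0,0,0,0,0,1,0,1,0,1,0,0,0,0,0,1,0,0]
Step 4: insert owr at [7, 24, 26, 32, 39] -> counters=[0,1,0,1,0,0,0,1,1,0,1,0,0,0,1,0,1,0,2,0,1,0,0,2,1,0,1,0,0,0,1,0,2,0,1,0,0,0,0,1,1,0,0]
Step 5: insert z at [12, 25, 35, 41, 42] -> counters=[0,1,0,1,0,0,0,1,1,0,1,0,1,0,1,0,1,0,2,0,1,0,0,2,1,1,1,0,0,0,1,0,2,0,1,1,0,0,0,1,1,1,1]
Step 6: insert da at [1, 5, 7, 21, 39] -> counters=[0,2,0,1,0,1,0,2,1,0,1,0,1,0,1,0,1,0,2,0,1,1,0,2,1,1,1,0,0,0,1,0,2,0,1,1,0,0,0,2,1,1,1]
Step 7: insert agj at [8, 19, 23, 36, 40] -> counters=[0,2,0,1,0,1,0,2,2,0,1,0,1,0,1,0,1,0,2,1,1,1,0,3,1,1,1,0,0,0,1,0,2,0,1,1,1,0,0,2,2,1,1]
Step 8: insert ukp at [10, 18, 20, 23, 32] -> counters=[0,2,0,1,0,1,0,2,2,0,2,0,1,0,1,0,1,0,3,1,2,1,0,4,1,1,1,0,0,0,1,0,3,0,1,1,1,0,0,2,2,1,1]
Step 9: insert agj at [8, 19, 23, 36, 40] -> counters=[0,2,0,1,0,1,0,2,3,0,2,0,1,0,1,0,1,0,3,2,2,1,0,5,1,1,1,0,0,0,1,0,3,0,1,1,2,0,0,2,3,1,1]
Step 10: insert v at [1, 3, 14, 23, 40] -> counters=[0,3,0,2,0,1,0,2,3,0,2,0,1,0,2,0,1,0,3,2,2,1,0,6,1,1,1,0,0,0,1,0,3,0,1,1,2,0,0,2,4,1,1]
Step 11: insert agj at [8, 19, 23, 36, 40] -> counters=[0,3,0,2,0,1,0,2,4,0,2,0,1,0,2,0,1,0,3,3,2,1,0,7,1,1,1,0,0,0,1,0,3,0,1,1,3,0,0,2,5,1,1]
Step 12: insert ukp at [10, 18, 20, 23, 32] -> counters=[0,3,0,2,0,1,0,2,4,0,3,0,1,0,2,0,1,0,4,3,3,1,0,8,1,1,1,0,0,0,1,0,4,0,1,1,3,0,0,2,5,1,1]
Step 13: insert soq at [8, 16, 18, 30, 34] -> counters=[0,3,0,2,0,1,0,2,5,0,3,0,1,0,2,0,2,0,5,3,3,1,0,8,1,1,1,0,0,0,2,0,4,0,2,1,3,0,0,2,5,1,1]
Step 14: delete soq at [8, 16, 18, 30, 34] -> counters=[0,3,0,2,0,1,0,2,4,0,3,0,1,0,2,0,1,0,4,3,3,1,0,8,1,1,1,0,0,0,1,0,4,0,1,1,3,0,0,2,5,1,1]
Step 15: insert v at [1, 3, 14, 23, 40] -> counters=[0,4,0,3,0,1,0,2,4,0,3,0,1,0,3,0,1,0,4,3,3,1,0,9,1,1,1,0,0,0,1,0,4,0,1,1,3,0,0,2,6,1,1]
Step 16: insert ukp at [10, 18, 20, 23, 32] -> counters=[0,4,0,3,0,1,0,2,4,0,4,0,1,0,3,0,1,0,5,3,4,1,0,10,1,1,1,0,0,0,1,0,5,0,1,1,3,0,0,2,6,1,1]
Step 17: insert agj at [8, 19, 23, 36, 40] -> counters=[0,4,0,3,0,1,0,2,5,0,4,0,1,0,3,0,1,0,5,4,4,1,0,11,1,1,1,0,0,0,1,0,5,0,1,1,4,0,0,2,7,1,1]
Step 18: insert da at [1, 5, 7, 21, 39] -> counters=[0,5,0,3,0,2,0,3,5,0,4,0,1,0,3,0,1,0,5,4,4,2,0,11,1,1,1,0,0,0,1,0,5,0,1,1,4,0,0,3,7,1,1]
Query rj: check counters[15]=0 counters[27]=0 counters[34]=1 counters[37]=0 counters[39]=3 -> no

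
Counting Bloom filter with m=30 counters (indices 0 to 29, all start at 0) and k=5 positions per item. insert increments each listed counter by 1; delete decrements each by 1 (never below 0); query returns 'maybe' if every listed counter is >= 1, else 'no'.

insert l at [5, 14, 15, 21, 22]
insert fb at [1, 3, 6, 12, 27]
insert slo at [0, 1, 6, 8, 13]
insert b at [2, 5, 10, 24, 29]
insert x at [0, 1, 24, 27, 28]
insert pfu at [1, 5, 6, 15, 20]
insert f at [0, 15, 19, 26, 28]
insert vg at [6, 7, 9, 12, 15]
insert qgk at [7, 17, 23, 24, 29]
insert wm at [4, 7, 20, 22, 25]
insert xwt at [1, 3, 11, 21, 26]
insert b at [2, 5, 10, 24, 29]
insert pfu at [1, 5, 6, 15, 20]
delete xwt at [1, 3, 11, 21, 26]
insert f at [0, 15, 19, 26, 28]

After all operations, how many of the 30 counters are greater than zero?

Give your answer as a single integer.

Step 1: insert l at [5, 14, 15, 21, 22] -> counters=[0,0,0,0,0,1,0,0,0,0,0,0,0,0,1,1,0,0,0,0,0,1,1,0,0,0,0,0,0,0]
Step 2: insert fb at [1, 3, 6, 12, 27] -> counters=[0,1,0,1,0,1,1,0,0,0,0,0,1,0,1,1,0,0,0,0,0,1,1,0,0,0,0,1,0,0]
Step 3: insert slo at [0, 1, 6, 8, 13] -> counters=[1,2,0,1,0,1,2,0,1,0,0,0,1,1,1,1,0,0,0,0,0,1,1,0,0,0,0,1,0,0]
Step 4: insert b at [2, 5, 10, 24, 29] -> counters=[1,2,1,1,0,2,2,0,1,0,1,0,1,1,1,1,0,0,0,0,0,1,1,0,1,0,0,1,0,1]
Step 5: insert x at [0, 1, 24, 27, 28] -> counters=[2,3,1,1,0,2,2,0,1,0,1,0,1,1,1,1,0,0,0,0,0,1,1,0,2,0,0,2,1,1]
Step 6: insert pfu at [1, 5, 6, 15, 20] -> counters=[2,4,1,1,0,3,3,0,1,0,1,0,1,1,1,2,0,0,0,0,1,1,1,0,2,0,0,2,1,1]
Step 7: insert f at [0, 15, 19, 26, 28] -> counters=[3,4,1,1,0,3,3,0,1,0,1,0,1,1,1,3,0,0,0,1,1,1,1,0,2,0,1,2,2,1]
Step 8: insert vg at [6, 7, 9, 12, 15] -> counters=[3,4,1,1,0,3,4,1,1,1,1,0,2,1,1,4,0,0,0,1,1,1,1,0,2,0,1,2,2,1]
Step 9: insert qgk at [7, 17, 23, 24, 29] -> counters=[3,4,1,1,0,3,4,2,1,1,1,0,2,1,1,4,0,1,0,1,1,1,1,1,3,0,1,2,2,2]
Step 10: insert wm at [4, 7, 20, 22, 25] -> counters=[3,4,1,1,1,3,4,3,1,1,1,0,2,1,1,4,0,1,0,1,2,1,2,1,3,1,1,2,2,2]
Step 11: insert xwt at [1, 3, 11, 21, 26] -> counters=[3,5,1,2,1,3,4,3,1,1,1,1,2,1,1,4,0,1,0,1,2,2,2,1,3,1,2,2,2,2]
Step 12: insert b at [2, 5, 10, 24, 29] -> counters=[3,5,2,2,1,4,4,3,1,1,2,1,2,1,1,4,0,1,0,1,2,2,2,1,4,1,2,2,2,3]
Step 13: insert pfu at [1, 5, 6, 15, 20] -> counters=[3,6,2,2,1,5,5,3,1,1,2,1,2,1,1,5,0,1,0,1,3,2,2,1,4,1,2,2,2,3]
Step 14: delete xwt at [1, 3, 11, 21, 26] -> counters=[3,5,2,1,1,5,5,3,1,1,2,0,2,1,1,5,0,1,0,1,3,1,2,1,4,1,1,2,2,3]
Step 15: insert f at [0, 15, 19, 26, 28] -> counters=[4,5,2,1,1,5,5,3,1,1,2,0,2,1,1,6,0,1,0,2,3,1,2,1,4,1,2,2,3,3]
Final counters=[4,5,2,1,1,5,5,3,1,1,2,0,2,1,1,6,0,1,0,2,3,1,2,1,4,1,2,2,3,3] -> 27 nonzero

Answer: 27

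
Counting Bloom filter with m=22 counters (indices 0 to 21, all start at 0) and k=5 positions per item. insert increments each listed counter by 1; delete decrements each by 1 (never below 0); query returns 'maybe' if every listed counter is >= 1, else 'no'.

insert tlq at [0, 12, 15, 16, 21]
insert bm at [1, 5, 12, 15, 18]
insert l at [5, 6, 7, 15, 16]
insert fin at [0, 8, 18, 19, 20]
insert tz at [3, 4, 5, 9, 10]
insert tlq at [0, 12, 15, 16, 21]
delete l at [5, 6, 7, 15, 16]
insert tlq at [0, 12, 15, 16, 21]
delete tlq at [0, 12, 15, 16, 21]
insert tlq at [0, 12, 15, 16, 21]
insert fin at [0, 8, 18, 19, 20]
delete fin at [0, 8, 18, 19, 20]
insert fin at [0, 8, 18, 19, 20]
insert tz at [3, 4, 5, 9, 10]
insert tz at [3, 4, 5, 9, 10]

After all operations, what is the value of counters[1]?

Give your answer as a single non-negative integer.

Answer: 1

Derivation:
Step 1: insert tlq at [0, 12, 15, 16, 21] -> counters=[1,0,0,0,0,0,0,0,0,0,0,0,1,0,0,1,1,0,0,0,0,1]
Step 2: insert bm at [1, 5, 12, 15, 18] -> counters=[1,1,0,0,0,1,0,0,0,0,0,0,2,0,0,2,1,0,1,0,0,1]
Step 3: insert l at [5, 6, 7, 15, 16] -> counters=[1,1,0,0,0,2,1,1,0,0,0,0,2,0,0,3,2,0,1,0,0,1]
Step 4: insert fin at [0, 8, 18, 19, 20] -> counters=[2,1,0,0,0,2,1,1,1,0,0,0,2,0,0,3,2,0,2,1,1,1]
Step 5: insert tz at [3, 4, 5, 9, 10] -> counters=[2,1,0,1,1,3,1,1,1,1,1,0,2,0,0,3,2,0,2,1,1,1]
Step 6: insert tlq at [0, 12, 15, 16, 21] -> counters=[3,1,0,1,1,3,1,1,1,1,1,0,3,0,0,4,3,0,2,1,1,2]
Step 7: delete l at [5, 6, 7, 15, 16] -> counters=[3,1,0,1,1,2,0,0,1,1,1,0,3,0,0,3,2,0,2,1,1,2]
Step 8: insert tlq at [0, 12, 15, 16, 21] -> counters=[4,1,0,1,1,2,0,0,1,1,1,0,4,0,0,4,3,0,2,1,1,3]
Step 9: delete tlq at [0, 12, 15, 16, 21] -> counters=[3,1,0,1,1,2,0,0,1,1,1,0,3,0,0,3,2,0,2,1,1,2]
Step 10: insert tlq at [0, 12, 15, 16, 21] -> counters=[4,1,0,1,1,2,0,0,1,1,1,0,4,0,0,4,3,0,2,1,1,3]
Step 11: insert fin at [0, 8, 18, 19, 20] -> counters=[5,1,0,1,1,2,0,0,2,1,1,0,4,0,0,4,3,0,3,2,2,3]
Step 12: delete fin at [0, 8, 18, 19, 20] -> counters=[4,1,0,1,1,2,0,0,1,1,1,0,4,0,0,4,3,0,2,1,1,3]
Step 13: insert fin at [0, 8, 18, 19, 20] -> counters=[5,1,0,1,1,2,0,0,2,1,1,0,4,0,0,4,3,0,3,2,2,3]
Step 14: insert tz at [3, 4, 5, 9, 10] -> counters=[5,1,0,2,2,3,0,0,2,2,2,0,4,0,0,4,3,0,3,2,2,3]
Step 15: insert tz at [3, 4, 5, 9, 10] -> counters=[5,1,0,3,3,4,0,0,2,3,3,0,4,0,0,4,3,0,3,2,2,3]
Final counters=[5,1,0,3,3,4,0,0,2,3,3,0,4,0,0,4,3,0,3,2,2,3] -> counters[1]=1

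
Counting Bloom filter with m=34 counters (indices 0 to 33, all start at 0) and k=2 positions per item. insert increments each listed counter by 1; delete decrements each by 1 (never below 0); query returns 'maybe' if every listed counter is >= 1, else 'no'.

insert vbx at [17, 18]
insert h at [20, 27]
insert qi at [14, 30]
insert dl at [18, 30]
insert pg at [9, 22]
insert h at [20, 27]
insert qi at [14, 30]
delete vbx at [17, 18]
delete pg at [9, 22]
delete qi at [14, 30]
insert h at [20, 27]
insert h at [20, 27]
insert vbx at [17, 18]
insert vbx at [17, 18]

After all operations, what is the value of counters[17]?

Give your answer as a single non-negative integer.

Answer: 2

Derivation:
Step 1: insert vbx at [17, 18] -> counters=[0,0,0,0,0,0,0,0,0,0,0,0,0,0,0,0,0,1,1,0,0,0,0,0,0,0,0,0,0,0,0,0,0,0]
Step 2: insert h at [20, 27] -> counters=[0,0,0,0,0,0,0,0,0,0,0,0,0,0,0,0,0,1,1,0,1,0,0,0,0,0,0,1,0,0,0,0,0,0]
Step 3: insert qi at [14, 30] -> counters=[0,0,0,0,0,0,0,0,0,0,0,0,0,0,1,0,0,1,1,0,1,0,0,0,0,0,0,1,0,0,1,0,0,0]
Step 4: insert dl at [18, 30] -> counters=[0,0,0,0,0,0,0,0,0,0,0,0,0,0,1,0,0,1,2,0,1,0,0,0,0,0,0,1,0,0,2,0,0,0]
Step 5: insert pg at [9, 22] -> counters=[0,0,0,0,0,0,0,0,0,1,0,0,0,0,1,0,0,1,2,0,1,0,1,0,0,0,0,1,0,0,2,0,0,0]
Step 6: insert h at [20, 27] -> counters=[0,0,0,0,0,0,0,0,0,1,0,0,0,0,1,0,0,1,2,0,2,0,1,0,0,0,0,2,0,0,2,0,0,0]
Step 7: insert qi at [14, 30] -> counters=[0,0,0,0,0,0,0,0,0,1,0,0,0,0,2,0,0,1,2,0,2,0,1,0,0,0,0,2,0,0,3,0,0,0]
Step 8: delete vbx at [17, 18] -> counters=[0,0,0,0,0,0,0,0,0,1,0,0,0,0,2,0,0,0,1,0,2,0,1,0,0,0,0,2,0,0,3,0,0,0]
Step 9: delete pg at [9, 22] -> counters=[0,0,0,0,0,0,0,0,0,0,0,0,0,0,2,0,0,0,1,0,2,0,0,0,0,0,0,2,0,0,3,0,0,0]
Step 10: delete qi at [14, 30] -> counters=[0,0,0,0,0,0,0,0,0,0,0,0,0,0,1,0,0,0,1,0,2,0,0,0,0,0,0,2,0,0,2,0,0,0]
Step 11: insert h at [20, 27] -> counters=[0,0,0,0,0,0,0,0,0,0,0,0,0,0,1,0,0,0,1,0,3,0,0,0,0,0,0,3,0,0,2,0,0,0]
Step 12: insert h at [20, 27] -> counters=[0,0,0,0,0,0,0,0,0,0,0,0,0,0,1,0,0,0,1,0,4,0,0,0,0,0,0,4,0,0,2,0,0,0]
Step 13: insert vbx at [17, 18] -> counters=[0,0,0,0,0,0,0,0,0,0,0,0,0,0,1,0,0,1,2,0,4,0,0,0,0,0,0,4,0,0,2,0,0,0]
Step 14: insert vbx at [17, 18] -> counters=[0,0,0,0,0,0,0,0,0,0,0,0,0,0,1,0,0,2,3,0,4,0,0,0,0,0,0,4,0,0,2,0,0,0]
Final counters=[0,0,0,0,0,0,0,0,0,0,0,0,0,0,1,0,0,2,3,0,4,0,0,0,0,0,0,4,0,0,2,0,0,0] -> counters[17]=2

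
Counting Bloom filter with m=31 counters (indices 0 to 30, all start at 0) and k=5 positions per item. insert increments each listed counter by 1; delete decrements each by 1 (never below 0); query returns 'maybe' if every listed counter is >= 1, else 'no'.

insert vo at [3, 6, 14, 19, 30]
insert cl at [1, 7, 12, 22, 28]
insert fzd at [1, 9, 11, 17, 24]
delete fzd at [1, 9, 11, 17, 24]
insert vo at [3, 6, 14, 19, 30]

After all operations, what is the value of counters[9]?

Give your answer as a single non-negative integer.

Answer: 0

Derivation:
Step 1: insert vo at [3, 6, 14, 19, 30] -> counters=[0,0,0,1,0,0,1,0,0,0,0,0,0,0,1,0,0,0,0,1,0,0,0,0,0,0,0,0,0,0,1]
Step 2: insert cl at [1, 7, 12, 22, 28] -> counters=[0,1,0,1,0,0,1,1,0,0,0,0,1,0,1,0,0,0,0,1,0,0,1,0,0,0,0,0,1,0,1]
Step 3: insert fzd at [1, 9, 11, 17, 24] -> counters=[0,2,0,1,0,0,1,1,0,1,0,1,1,0,1,0,0,1,0,1,0,0,1,0,1,0,0,0,1,0,1]
Step 4: delete fzd at [1, 9, 11, 17, 24] -> counters=[0,1,0,1,0,0,1,1,0,0,0,0,1,0,1,0,0,0,0,1,0,0,1,0,0,0,0,0,1,0,1]
Step 5: insert vo at [3, 6, 14, 19, 30] -> counters=[0,1,0,2,0,0,2,1,0,0,0,0,1,0,2,0,0,0,0,2,0,0,1,0,0,0,0,0,1,0,2]
Final counters=[0,1,0,2,0,0,2,1,0,0,0,0,1,0,2,0,0,0,0,2,0,0,1,0,0,0,0,0,1,0,2] -> counters[9]=0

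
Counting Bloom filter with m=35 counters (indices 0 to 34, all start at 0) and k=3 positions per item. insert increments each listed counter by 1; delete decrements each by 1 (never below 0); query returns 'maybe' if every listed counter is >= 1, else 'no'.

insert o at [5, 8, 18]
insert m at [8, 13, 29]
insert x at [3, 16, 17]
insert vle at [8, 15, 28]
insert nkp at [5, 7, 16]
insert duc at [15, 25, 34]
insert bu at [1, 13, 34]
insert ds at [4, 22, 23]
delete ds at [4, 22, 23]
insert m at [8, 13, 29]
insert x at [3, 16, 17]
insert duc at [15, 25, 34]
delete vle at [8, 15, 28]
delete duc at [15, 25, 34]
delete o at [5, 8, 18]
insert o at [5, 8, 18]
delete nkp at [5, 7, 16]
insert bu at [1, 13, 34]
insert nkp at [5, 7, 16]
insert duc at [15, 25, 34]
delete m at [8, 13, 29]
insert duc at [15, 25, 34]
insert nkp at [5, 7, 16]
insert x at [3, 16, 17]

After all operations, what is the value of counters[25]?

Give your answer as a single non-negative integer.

Step 1: insert o at [5, 8, 18] -> counters=[0,0,0,0,0,1,0,0,1,0,0,0,0,0,0,0,0,0,1,0,0,0,0,0,0,0,0,0,0,0,0,0,0,0,0]
Step 2: insert m at [8, 13, 29] -> counters=[0,0,0,0,0,1,0,0,2,0,0,0,0,1,0,0,0,0,1,0,0,0,0,0,0,0,0,0,0,1,0,0,0,0,0]
Step 3: insert x at [3, 16, 17] -> counters=[0,0,0,1,0,1,0,0,2,0,0,0,0,1,0,0,1,1,1,0,0,0,0,0,0,0,0,0,0,1,0,0,0,0,0]
Step 4: insert vle at [8, 15, 28] -> counters=[0,0,0,1,0,1,0,0,3,0,0,0,0,1,0,1,1,1,1,0,0,0,0,0,0,0,0,0,1,1,0,0,0,0,0]
Step 5: insert nkp at [5, 7, 16] -> counters=[0,0,0,1,0,2,0,1,3,0,0,0,0,1,0,1,2,1,1,0,0,0,0,0,0,0,0,0,1,1,0,0,0,0,0]
Step 6: insert duc at [15, 25, 34] -> counters=[0,0,0,1,0,2,0,1,3,0,0,0,0,1,0,2,2,1,1,0,0,0,0,0,0,1,0,0,1,1,0,0,0,0,1]
Step 7: insert bu at [1, 13, 34] -> counters=[0,1,0,1,0,2,0,1,3,0,0,0,0,2,0,2,2,1,1,0,0,0,0,0,0,1,0,0,1,1,0,0,0,0,2]
Step 8: insert ds at [4, 22, 23] -> counters=[0,1,0,1,1,2,0,1,3,0,0,0,0,2,0,2,2,1,1,0,0,0,1,1,0,1,0,0,1,1,0,0,0,0,2]
Step 9: delete ds at [4, 22, 23] -> counters=[0,1,0,1,0,2,0,1,3,0,0,0,0,2,0,2,2,1,1,0,0,0,0,0,0,1,0,0,1,1,0,0,0,0,2]
Step 10: insert m at [8, 13, 29] -> counters=[0,1,0,1,0,2,0,1,4,0,0,0,0,3,0,2,2,1,1,0,0,0,0,0,0,1,0,0,1,2,0,0,0,0,2]
Step 11: insert x at [3, 16, 17] -> counters=[0,1,0,2,0,2,0,1,4,0,0,0,0,3,0,2,3,2,1,0,0,0,0,0,0,1,0,0,1,2,0,0,0,0,2]
Step 12: insert duc at [15, 25, 34] -> counters=[0,1,0,2,0,2,0,1,4,0,0,0,0,3,0,3,3,2,1,0,0,0,0,0,0,2,0,0,1,2,0,0,0,0,3]
Step 13: delete vle at [8, 15, 28] -> counters=[0,1,0,2,0,2,0,1,3,0,0,0,0,3,0,2,3,2,1,0,0,0,0,0,0,2,0,0,0,2,0,0,0,0,3]
Step 14: delete duc at [15, 25, 34] -> counters=[0,1,0,2,0,2,0,1,3,0,0,0,0,3,0,1,3,2,1,0,0,0,0,0,0,1,0,0,0,2,0,0,0,0,2]
Step 15: delete o at [5, 8, 18] -> counters=[0,1,0,2,0,1,0,1,2,0,0,0,0,3,0,1,3,2,0,0,0,0,0,0,0,1,0,0,0,2,0,0,0,0,2]
Step 16: insert o at [5, 8, 18] -> counters=[0,1,0,2,0,2,0,1,3,0,0,0,0,3,0,1,3,2,1,0,0,0,0,0,0,1,0,0,0,2,0,0,0,0,2]
Step 17: delete nkp at [5, 7, 16] -> counters=[0,1,0,2,0,1,0,0,3,0,0,0,0,3,0,1,2,2,1,0,0,0,0,0,0,1,0,0,0,2,0,0,0,0,2]
Step 18: insert bu at [1, 13, 34] -> counters=[0,2,0,2,0,1,0,0,3,0,0,0,0,4,0,1,2,2,1,0,0,0,0,0,0,1,0,0,0,2,0,0,0,0,3]
Step 19: insert nkp at [5, 7, 16] -> counters=[0,2,0,2,0,2,0,1,3,0,0,0,0,4,0,1,3,2,1,0,0,0,0,0,0,1,0,0,0,2,0,0,0,0,3]
Step 20: insert duc at [15, 25, 34] -> counters=[0,2,0,2,0,2,0,1,3,0,0,0,0,4,0,2,3,2,1,0,0,0,0,0,0,2,0,0,0,2,0,0,0,0,4]
Step 21: delete m at [8, 13, 29] -> counters=[0,2,0,2,0,2,0,1,2,0,0,0,0,3,0,2,3,2,1,0,0,0,0,0,0,2,0,0,0,1,0,0,0,0,4]
Step 22: insert duc at [15, 25, 34] -> counters=[0,2,0,2,0,2,0,1,2,0,0,0,0,3,0,3,3,2,1,0,0,0,0,0,0,3,0,0,0,1,0,0,0,0,5]
Step 23: insert nkp at [5, 7, 16] -> counters=[0,2,0,2,0,3,0,2,2,0,0,0,0,3,0,3,4,2,1,0,0,0,0,0,0,3,0,0,0,1,0,0,0,0,5]
Step 24: insert x at [3, 16, 17] -> counters=[0,2,0,3,0,3,0,2,2,0,0,0,0,3,0,3,5,3,1,0,0,0,0,0,0,3,0,0,0,1,0,0,0,0,5]
Final counters=[0,2,0,3,0,3,0,2,2,0,0,0,0,3,0,3,5,3,1,0,0,0,0,0,0,3,0,0,0,1,0,0,0,0,5] -> counters[25]=3

Answer: 3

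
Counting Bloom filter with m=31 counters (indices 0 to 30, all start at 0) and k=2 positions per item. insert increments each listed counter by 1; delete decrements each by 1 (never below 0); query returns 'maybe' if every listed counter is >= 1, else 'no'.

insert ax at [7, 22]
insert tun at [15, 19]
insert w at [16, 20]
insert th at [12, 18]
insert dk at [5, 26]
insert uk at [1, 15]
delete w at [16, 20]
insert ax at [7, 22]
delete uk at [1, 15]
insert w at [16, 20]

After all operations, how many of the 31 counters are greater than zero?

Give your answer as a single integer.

Step 1: insert ax at [7, 22] -> counters=[0,0,0,0,0,0,0,1,0,0,0,0,0,0,0,0,0,0,0,0,0,0,1,0,0,0,0,0,0,0,0]
Step 2: insert tun at [15, 19] -> counters=[0,0,0,0,0,0,0,1,0,0,0,0,0,0,0,1,0,0,0,1,0,0,1,0,0,0,0,0,0,0,0]
Step 3: insert w at [16, 20] -> counters=[0,0,0,0,0,0,0,1,0,0,0,0,0,0,0,1,1,0,0,1,1,0,1,0,0,0,0,0,0,0,0]
Step 4: insert th at [12, 18] -> counters=[0,0,0,0,0,0,0,1,0,0,0,0,1,0,0,1,1,0,1,1,1,0,1,0,0,0,0,0,0,0,0]
Step 5: insert dk at [5, 26] -> counters=[0,0,0,0,0,1,0,1,0,0,0,0,1,0,0,1,1,0,1,1,1,0,1,0,0,0,1,0,0,0,0]
Step 6: insert uk at [1, 15] -> counters=[0,1,0,0,0,1,0,1,0,0,0,0,1,0,0,2,1,0,1,1,1,0,1,0,0,0,1,0,0,0,0]
Step 7: delete w at [16, 20] -> counters=[0,1,0,0,0,1,0,1,0,0,0,0,1,0,0,2,0,0,1,1,0,0,1,0,0,0,1,0,0,0,0]
Step 8: insert ax at [7, 22] -> counters=[0,1,0,0,0,1,0,2,0,0,0,0,1,0,0,2,0,0,1,1,0,0,2,0,0,0,1,0,0,0,0]
Step 9: delete uk at [1, 15] -> counters=[0,0,0,0,0,1,0,2,0,0,0,0,1,0,0,1,0,0,1,1,0,0,2,0,0,0,1,0,0,0,0]
Step 10: insert w at [16, 20] -> counters=[0,0,0,0,0,1,0,2,0,0,0,0,1,0,0,1,1,0,1,1,1,0,2,0,0,0,1,0,0,0,0]
Final counters=[0,0,0,0,0,1,0,2,0,0,0,0,1,0,0,1,1,0,1,1,1,0,2,0,0,0,1,0,0,0,0] -> 10 nonzero

Answer: 10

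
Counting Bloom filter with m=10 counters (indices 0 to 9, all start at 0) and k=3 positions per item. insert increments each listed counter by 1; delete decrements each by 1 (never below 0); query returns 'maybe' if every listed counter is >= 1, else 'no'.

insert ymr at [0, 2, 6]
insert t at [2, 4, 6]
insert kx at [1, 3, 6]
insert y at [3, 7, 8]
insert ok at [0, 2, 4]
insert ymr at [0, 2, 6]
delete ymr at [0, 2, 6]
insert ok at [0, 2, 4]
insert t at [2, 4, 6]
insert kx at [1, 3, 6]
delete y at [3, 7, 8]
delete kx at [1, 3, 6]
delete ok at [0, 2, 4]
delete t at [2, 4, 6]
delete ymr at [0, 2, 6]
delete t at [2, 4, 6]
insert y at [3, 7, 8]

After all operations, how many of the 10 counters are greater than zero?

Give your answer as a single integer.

Step 1: insert ymr at [0, 2, 6] -> counters=[1,0,1,0,0,0,1,0,0,0]
Step 2: insert t at [2, 4, 6] -> counters=[1,0,2,0,1,0,2,0,0,0]
Step 3: insert kx at [1, 3, 6] -> counters=[1,1,2,1,1,0,3,0,0,0]
Step 4: insert y at [3, 7, 8] -> counters=[1,1,2,2,1,0,3,1,1,0]
Step 5: insert ok at [0, 2, 4] -> counters=[2,1,3,2,2,0,3,1,1,0]
Step 6: insert ymr at [0, 2, 6] -> counters=[3,1,4,2,2,0,4,1,1,0]
Step 7: delete ymr at [0, 2, 6] -> counters=[2,1,3,2,2,0,3,1,1,0]
Step 8: insert ok at [0, 2, 4] -> counters=[3,1,4,2,3,0,3,1,1,0]
Step 9: insert t at [2, 4, 6] -> counters=[3,1,5,2,4,0,4,1,1,0]
Step 10: insert kx at [1, 3, 6] -> counters=[3,2,5,3,4,0,5,1,1,0]
Step 11: delete y at [3, 7, 8] -> counters=[3,2,5,2,4,0,5,0,0,0]
Step 12: delete kx at [1, 3, 6] -> counters=[3,1,5,1,4,0,4,0,0,0]
Step 13: delete ok at [0, 2, 4] -> counters=[2,1,4,1,3,0,4,0,0,0]
Step 14: delete t at [2, 4, 6] -> counters=[2,1,3,1,2,0,3,0,0,0]
Step 15: delete ymr at [0, 2, 6] -> counters=[1,1,2,1,2,0,2,0,0,0]
Step 16: delete t at [2, 4, 6] -> counters=[1,1,1,1,1,0,1,0,0,0]
Step 17: insert y at [3, 7, 8] -> counters=[1,1,1,2,1,0,1,1,1,0]
Final counters=[1,1,1,2,1,0,1,1,1,0] -> 8 nonzero

Answer: 8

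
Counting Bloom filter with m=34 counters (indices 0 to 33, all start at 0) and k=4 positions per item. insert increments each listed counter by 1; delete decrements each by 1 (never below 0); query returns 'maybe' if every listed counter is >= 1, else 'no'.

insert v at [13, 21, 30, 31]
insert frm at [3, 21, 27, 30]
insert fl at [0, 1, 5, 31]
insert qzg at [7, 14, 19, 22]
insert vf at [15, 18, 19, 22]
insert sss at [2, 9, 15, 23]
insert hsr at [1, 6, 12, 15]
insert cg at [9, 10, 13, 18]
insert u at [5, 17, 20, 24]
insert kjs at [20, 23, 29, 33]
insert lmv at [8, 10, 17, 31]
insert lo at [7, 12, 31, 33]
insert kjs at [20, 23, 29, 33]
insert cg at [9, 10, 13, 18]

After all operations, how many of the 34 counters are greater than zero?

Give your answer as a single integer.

Step 1: insert v at [13, 21, 30, 31] -> counters=[0,0,0,0,0,0,0,0,0,0,0,0,0,1,0,0,0,0,0,0,0,1,0,0,0,0,0,0,0,0,1,1,0,0]
Step 2: insert frm at [3, 21, 27, 30] -> counters=[0,0,0,1,0,0,0,0,0,0,0,0,0,1,0,0,0,0,0,0,0,2,0,0,0,0,0,1,0,0,2,1,0,0]
Step 3: insert fl at [0, 1, 5, 31] -> counters=[1,1,0,1,0,1,0,0,0,0,0,0,0,1,0,0,0,0,0,0,0,2,0,0,0,0,0,1,0,0,2,2,0,0]
Step 4: insert qzg at [7, 14, 19, 22] -> counters=[1,1,0,1,0,1,0,1,0,0,0,0,0,1,1,0,0,0,0,1,0,2,1,0,0,0,0,1,0,0,2,2,0,0]
Step 5: insert vf at [15, 18, 19, 22] -> counters=[1,1,0,1,0,1,0,1,0,0,0,0,0,1,1,1,0,0,1,2,0,2,2,0,0,0,0,1,0,0,2,2,0,0]
Step 6: insert sss at [2, 9, 15, 23] -> counters=[1,1,1,1,0,1,0,1,0,1,0,0,0,1,1,2,0,0,1,2,0,2,2,1,0,0,0,1,0,0,2,2,0,0]
Step 7: insert hsr at [1, 6, 12, 15] -> counters=[1,2,1,1,0,1,1,1,0,1,0,0,1,1,1,3,0,0,1,2,0,2,2,1,0,0,0,1,0,0,2,2,0,0]
Step 8: insert cg at [9, 10, 13, 18] -> counters=[1,2,1,1,0,1,1,1,0,2,1,0,1,2,1,3,0,0,2,2,0,2,2,1,0,0,0,1,0,0,2,2,0,0]
Step 9: insert u at [5, 17, 20, 24] -> counters=[1,2,1,1,0,2,1,1,0,2,1,0,1,2,1,3,0,1,2,2,1,2,2,1,1,0,0,1,0,0,2,2,0,0]
Step 10: insert kjs at [20, 23, 29, 33] -> counters=[1,2,1,1,0,2,1,1,0,2,1,0,1,2,1,3,0,1,2,2,2,2,2,2,1,0,0,1,0,1,2,2,0,1]
Step 11: insert lmv at [8, 10, 17, 31] -> counters=[1,2,1,1,0,2,1,1,1,2,2,0,1,2,1,3,0,2,2,2,2,2,2,2,1,0,0,1,0,1,2,3,0,1]
Step 12: insert lo at [7, 12, 31, 33] -> counters=[1,2,1,1,0,2,1,2,1,2,2,0,2,2,1,3,0,2,2,2,2,2,2,2,1,0,0,1,0,1,2,4,0,2]
Step 13: insert kjs at [20, 23, 29, 33] -> counters=[1,2,1,1,0,2,1,2,1,2,2,0,2,2,1,3,0,2,2,2,3,2,2,3,1,0,0,1,0,2,2,4,0,3]
Step 14: insert cg at [9, 10, 13, 18] -> counters=[1,2,1,1,0,2,1,2,1,3,3,0,2,3,1,3,0,2,3,2,3,2,2,3,1,0,0,1,0,2,2,4,0,3]
Final counters=[1,2,1,1,0,2,1,2,1,3,3,0,2,3,1,3,0,2,3,2,3,2,2,3,1,0,0,1,0,2,2,4,0,3] -> 27 nonzero

Answer: 27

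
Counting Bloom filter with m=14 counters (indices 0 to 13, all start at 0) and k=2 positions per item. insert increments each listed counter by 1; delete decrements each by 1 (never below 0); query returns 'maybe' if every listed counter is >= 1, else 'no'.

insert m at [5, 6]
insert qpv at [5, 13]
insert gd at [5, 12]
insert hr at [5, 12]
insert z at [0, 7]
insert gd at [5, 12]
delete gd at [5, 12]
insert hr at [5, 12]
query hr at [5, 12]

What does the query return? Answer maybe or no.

Answer: maybe

Derivation:
Step 1: insert m at [5, 6] -> counters=[0,0,0,0,0,1,1,0,0,0,0,0,0,0]
Step 2: insert qpv at [5, 13] -> counters=[0,0,0,0,0,2,1,0,0,0,0,0,0,1]
Step 3: insert gd at [5, 12] -> counters=[0,0,0,0,0,3,1,0,0,0,0,0,1,1]
Step 4: insert hr at [5, 12] -> counters=[0,0,0,0,0,4,1,0,0,0,0,0,2,1]
Step 5: insert z at [0, 7] -> counters=[1,0,0,0,0,4,1,1,0,0,0,0,2,1]
Step 6: insert gd at [5, 12] -> counters=[1,0,0,0,0,5,1,1,0,0,0,0,3,1]
Step 7: delete gd at [5, 12] -> counters=[1,0,0,0,0,4,1,1,0,0,0,0,2,1]
Step 8: insert hr at [5, 12] -> counters=[1,0,0,0,0,5,1,1,0,0,0,0,3,1]
Query hr: check counters[5]=5 counters[12]=3 -> maybe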